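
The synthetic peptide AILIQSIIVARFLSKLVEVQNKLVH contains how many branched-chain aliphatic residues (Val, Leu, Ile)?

12

Matching residues: I2, L3, I4, I7, I8, V9, L13, L16, V17, V19, L23, V24.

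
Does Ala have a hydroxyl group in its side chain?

No

Serine (S), threonine (T), and tyrosine (Y) each carry a hydroxyl group on the side chain.
Alanine is not in this group.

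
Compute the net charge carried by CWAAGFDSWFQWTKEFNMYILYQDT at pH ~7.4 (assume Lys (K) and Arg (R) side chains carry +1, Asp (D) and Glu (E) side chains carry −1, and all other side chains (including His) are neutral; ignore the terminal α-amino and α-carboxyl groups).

Positive (K, R): K14 → +1.
Negative (D, E): D7, E15, D24 → −3.
Net charge = (+1) + (−3) = −2.

-2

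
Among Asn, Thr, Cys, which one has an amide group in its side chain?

The amide-side-chain residues are Asn (N) and Gln (Q).
Of the listed options, only Asn belongs to this group.

Asn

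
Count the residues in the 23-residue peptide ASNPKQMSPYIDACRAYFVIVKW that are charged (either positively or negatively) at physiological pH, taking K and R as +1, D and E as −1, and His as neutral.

4

Charged side chains at pH ~7.4: K, R (positive); D, E (negative).
Matching residues: K5, D12, R15, K22.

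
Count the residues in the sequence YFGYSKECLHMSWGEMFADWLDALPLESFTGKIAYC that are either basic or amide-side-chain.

3

Basic: H, K, R. Amide-side-chain: N, Q.
Basic residues here: K6, H10, K32 (3).
Amide-side-chain residues here: none (0).
The two groups share no amino acid, so total = 3 + 0 = 3.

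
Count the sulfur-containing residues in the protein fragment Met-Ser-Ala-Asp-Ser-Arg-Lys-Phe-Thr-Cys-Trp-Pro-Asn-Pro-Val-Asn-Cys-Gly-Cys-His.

4

Only Cys (C) and Met (M) have a sulfur atom in the side chain.
Matching residues: Met1, Cys10, Cys17, Cys19.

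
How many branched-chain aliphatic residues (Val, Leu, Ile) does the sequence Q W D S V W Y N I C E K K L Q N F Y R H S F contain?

3

Matching residues: V5, I9, L14.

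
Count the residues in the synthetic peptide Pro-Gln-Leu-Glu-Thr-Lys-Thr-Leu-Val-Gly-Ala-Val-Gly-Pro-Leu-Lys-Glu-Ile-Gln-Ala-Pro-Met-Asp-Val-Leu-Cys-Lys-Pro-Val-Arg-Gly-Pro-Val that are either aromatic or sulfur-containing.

2

Aromatic: F, W, Y. Sulfur-containing: C, M.
Aromatic residues here: none (0).
Sulfur-containing residues here: Met22, Cys26 (2).
The two groups share no amino acid, so total = 0 + 2 = 2.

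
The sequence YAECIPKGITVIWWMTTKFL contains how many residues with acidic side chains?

Only D (aspartate) and E (glutamate) carry a side-chain carboxylic acid.
Matching residues: E3.

1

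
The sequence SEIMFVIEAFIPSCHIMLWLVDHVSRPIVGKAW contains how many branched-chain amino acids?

Valine (V), leucine (L), and isoleucine (I) are the branched-chain amino acids.
Matching residues: I3, V6, I7, I11, I16, L18, L20, V21, V24, I28, V29.

11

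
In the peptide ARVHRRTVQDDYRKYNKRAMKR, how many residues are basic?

Lysine (K), arginine (R), and histidine (H) have basic, nitrogen-containing side chains.
Matching residues: R2, H4, R5, R6, R13, K14, K17, R18, K21, R22.

10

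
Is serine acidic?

No

Aspartate (D) and glutamate (E) have carboxylic-acid side chains and are the acidic amino acids.
Serine is not in this group.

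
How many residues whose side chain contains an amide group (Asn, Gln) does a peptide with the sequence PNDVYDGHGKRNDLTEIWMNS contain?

Matching residues: N2, N12, N20.

3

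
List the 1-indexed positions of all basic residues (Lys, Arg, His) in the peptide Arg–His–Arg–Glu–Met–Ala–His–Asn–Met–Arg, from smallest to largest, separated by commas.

1, 2, 3, 7, 10

Matching residues: Arg1, His2, Arg3, His7, Arg10.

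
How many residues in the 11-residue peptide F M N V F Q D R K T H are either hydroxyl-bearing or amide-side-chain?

Hydroxyl-bearing: S, T, Y. Amide-side-chain: N, Q.
Hydroxyl-bearing residues here: T10 (1).
Amide-side-chain residues here: N3, Q6 (2).
The two groups share no amino acid, so total = 1 + 2 = 3.

3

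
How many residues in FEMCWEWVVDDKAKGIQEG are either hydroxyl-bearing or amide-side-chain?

1

Hydroxyl-bearing: S, T, Y. Amide-side-chain: N, Q.
Hydroxyl-bearing residues here: none (0).
Amide-side-chain residues here: Q17 (1).
The two groups share no amino acid, so total = 0 + 1 = 1.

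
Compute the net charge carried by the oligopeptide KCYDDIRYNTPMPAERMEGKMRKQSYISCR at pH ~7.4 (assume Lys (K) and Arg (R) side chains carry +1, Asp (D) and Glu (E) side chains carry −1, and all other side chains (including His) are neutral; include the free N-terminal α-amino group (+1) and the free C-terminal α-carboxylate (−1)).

+3

Positive (K, R): K1, R7, R16, K20, R22, K23, R30 → +7.
Negative (D, E): D4, D5, E15, E18 → −4.
The N-terminus (+1) and C-terminus (−1) cancel.
Net charge = (+7) + (−4) = +3.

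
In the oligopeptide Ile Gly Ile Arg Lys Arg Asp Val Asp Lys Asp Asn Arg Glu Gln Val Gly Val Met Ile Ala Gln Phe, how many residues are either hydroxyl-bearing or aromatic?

1

Hydroxyl-bearing: S, T, Y. Aromatic: F, W, Y.
Hydroxyl-bearing residues here: none (0).
Aromatic residues here: Phe23 (1).
(Y belongs to both groups, but none appear in this sequence.) Total = 0 + 1 = 1.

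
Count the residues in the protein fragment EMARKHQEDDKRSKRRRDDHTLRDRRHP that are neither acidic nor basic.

Acidic: D, E. Basic: K, R, H. All other residues are neither.
Matching residues: M2, A3, Q7, S13, T21, L22, P28.

7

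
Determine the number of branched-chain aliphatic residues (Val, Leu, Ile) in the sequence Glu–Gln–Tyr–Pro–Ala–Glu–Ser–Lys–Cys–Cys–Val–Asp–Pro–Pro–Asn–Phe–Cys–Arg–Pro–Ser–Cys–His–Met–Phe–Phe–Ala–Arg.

1

Matching residues: Val11.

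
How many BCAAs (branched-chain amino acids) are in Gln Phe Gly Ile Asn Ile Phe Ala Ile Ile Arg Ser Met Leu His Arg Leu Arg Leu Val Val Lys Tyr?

The BCAAs are Val, Leu, and Ile — aliphatic side chains with a branch point.
Matching residues: Ile4, Ile6, Ile9, Ile10, Leu14, Leu17, Leu19, Val20, Val21.

9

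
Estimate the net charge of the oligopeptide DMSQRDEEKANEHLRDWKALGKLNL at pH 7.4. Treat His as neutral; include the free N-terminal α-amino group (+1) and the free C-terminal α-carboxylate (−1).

At pH ~7.4 the Lys and Arg side chains are protonated (+1), the Asp and Glu side chains are deprotonated (−1), and with His taken as neutral all other side chains carry no charge.
Positive (K, R): R5, K9, R15, K18, K22 → +5.
Negative (D, E): D1, D6, E7, E8, E12, D16 → −6.
The N-terminus (+1) and C-terminus (−1) cancel.
Net charge = (+5) + (−6) = −1.

-1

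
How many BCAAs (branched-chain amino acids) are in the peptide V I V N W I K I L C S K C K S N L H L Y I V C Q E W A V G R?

V, L, and I make up the branched-chain aliphatic group.
Matching residues: V1, I2, V3, I6, I8, L9, L17, L19, I21, V22, V28.

11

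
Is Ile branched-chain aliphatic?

Valine (V), leucine (L), and isoleucine (I) are the branched-chain amino acids.
Isoleucine is in this group.

Yes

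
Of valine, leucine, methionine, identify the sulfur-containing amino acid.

methionine

The sulfur-bearing residues are cysteine (–SH) and methionine (–S–CH₃).
Of the listed options, only methionine belongs to this group.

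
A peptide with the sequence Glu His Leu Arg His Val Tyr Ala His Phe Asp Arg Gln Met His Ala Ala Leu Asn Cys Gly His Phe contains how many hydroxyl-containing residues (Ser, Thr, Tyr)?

1

Matching residues: Tyr7.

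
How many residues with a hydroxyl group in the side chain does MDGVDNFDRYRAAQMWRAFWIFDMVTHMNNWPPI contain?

Serine (S), threonine (T), and tyrosine (Y) each carry a hydroxyl group on the side chain.
Matching residues: Y10, T26.

2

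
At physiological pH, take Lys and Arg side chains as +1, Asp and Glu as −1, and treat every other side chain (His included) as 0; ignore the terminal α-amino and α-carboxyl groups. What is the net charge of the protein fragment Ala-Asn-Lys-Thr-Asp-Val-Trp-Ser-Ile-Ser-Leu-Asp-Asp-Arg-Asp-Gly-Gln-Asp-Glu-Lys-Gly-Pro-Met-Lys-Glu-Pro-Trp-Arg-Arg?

Positive (K, R): Lys3, Arg14, Lys20, Lys24, Arg28, Arg29 → +6.
Negative (D, E): Asp5, Asp12, Asp13, Asp15, Asp18, Glu19, Glu25 → −7.
Net charge = (+6) + (−7) = −1.

-1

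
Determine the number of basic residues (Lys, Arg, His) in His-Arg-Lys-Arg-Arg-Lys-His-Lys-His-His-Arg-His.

12

Matching residues: His1, Arg2, Lys3, Arg4, Arg5, Lys6, His7, Lys8, His9, His10, Arg11, His12.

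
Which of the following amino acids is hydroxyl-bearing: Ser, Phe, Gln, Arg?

Ser

S, T, and Y are the three residues with a side-chain hydroxyl.
Of the listed options, only Ser belongs to this group.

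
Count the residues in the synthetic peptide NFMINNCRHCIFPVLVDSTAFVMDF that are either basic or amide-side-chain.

Basic: H, K, R. Amide-side-chain: N, Q.
Basic residues here: R8, H9 (2).
Amide-side-chain residues here: N1, N5, N6 (3).
The two groups share no amino acid, so total = 2 + 3 = 5.

5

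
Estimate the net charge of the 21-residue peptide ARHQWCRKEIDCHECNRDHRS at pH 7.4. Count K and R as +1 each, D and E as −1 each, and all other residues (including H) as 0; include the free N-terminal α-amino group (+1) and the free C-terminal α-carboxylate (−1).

+1

Positive (K, R): R2, R7, K8, R17, R20 → +5.
Negative (D, E): E9, D11, E14, D18 → −4.
The N-terminus (+1) and C-terminus (−1) cancel.
Net charge = (+5) + (−4) = +1.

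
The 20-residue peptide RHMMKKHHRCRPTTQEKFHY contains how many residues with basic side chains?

Lysine (K), arginine (R), and histidine (H) have basic, nitrogen-containing side chains.
Matching residues: R1, H2, K5, K6, H7, H8, R9, R11, K17, H19.

10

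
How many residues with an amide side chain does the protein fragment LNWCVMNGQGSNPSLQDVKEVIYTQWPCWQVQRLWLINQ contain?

Only N (asparagine) and Q (glutamine) carry a side-chain carboxamide.
Matching residues: N2, N7, Q9, N12, Q16, Q25, Q30, Q32, N38, Q39.

10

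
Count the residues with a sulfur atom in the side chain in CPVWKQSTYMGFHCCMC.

Cysteine (C, thiol) and methionine (M, thioether) are the two sulfur-containing amino acids.
Matching residues: C1, M10, C14, C15, M16, C17.

6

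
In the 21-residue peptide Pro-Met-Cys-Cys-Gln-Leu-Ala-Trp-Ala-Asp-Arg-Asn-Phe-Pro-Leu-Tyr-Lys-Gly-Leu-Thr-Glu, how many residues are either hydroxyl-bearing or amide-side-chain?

4

Hydroxyl-bearing: S, T, Y. Amide-side-chain: N, Q.
Hydroxyl-bearing residues here: Tyr16, Thr20 (2).
Amide-side-chain residues here: Gln5, Asn12 (2).
The two groups share no amino acid, so total = 2 + 2 = 4.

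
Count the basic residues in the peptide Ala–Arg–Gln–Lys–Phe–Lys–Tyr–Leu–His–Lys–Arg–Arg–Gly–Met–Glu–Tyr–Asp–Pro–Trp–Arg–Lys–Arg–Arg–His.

Lysine (K), arginine (R), and histidine (H) have basic, nitrogen-containing side chains.
Matching residues: Arg2, Lys4, Lys6, His9, Lys10, Arg11, Arg12, Arg20, Lys21, Arg22, Arg23, His24.

12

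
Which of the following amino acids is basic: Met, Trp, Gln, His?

His

K, R, and H are the three residues with basic side chains (ε-amine, guanidinium, and imidazole respectively).
Of the listed options, only His belongs to this group.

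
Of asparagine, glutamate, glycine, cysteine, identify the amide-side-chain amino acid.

Only N (asparagine) and Q (glutamine) carry a side-chain carboxamide.
Of the listed options, only asparagine belongs to this group.

asparagine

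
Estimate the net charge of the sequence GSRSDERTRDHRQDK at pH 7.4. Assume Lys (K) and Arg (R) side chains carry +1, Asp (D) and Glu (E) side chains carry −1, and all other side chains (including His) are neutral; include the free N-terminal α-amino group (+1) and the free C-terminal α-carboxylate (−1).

+1

Positive (K, R): R3, R7, R9, R12, K15 → +5.
Negative (D, E): D5, E6, D10, D14 → −4.
The N-terminus (+1) and C-terminus (−1) cancel.
Net charge = (+5) + (−4) = +1.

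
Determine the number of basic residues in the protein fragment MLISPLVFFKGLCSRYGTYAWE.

2

K, R, and H are the three residues with basic side chains (ε-amine, guanidinium, and imidazole respectively).
Matching residues: K10, R15.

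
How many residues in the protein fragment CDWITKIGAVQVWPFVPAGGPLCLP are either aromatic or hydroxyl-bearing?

4

Aromatic: F, W, Y. Hydroxyl-bearing: S, T, Y.
Aromatic residues here: W3, W13, F15 (3).
Hydroxyl-bearing residues here: T5 (1).
(Y belongs to both groups, but none appear in this sequence.) Total = 3 + 1 = 4.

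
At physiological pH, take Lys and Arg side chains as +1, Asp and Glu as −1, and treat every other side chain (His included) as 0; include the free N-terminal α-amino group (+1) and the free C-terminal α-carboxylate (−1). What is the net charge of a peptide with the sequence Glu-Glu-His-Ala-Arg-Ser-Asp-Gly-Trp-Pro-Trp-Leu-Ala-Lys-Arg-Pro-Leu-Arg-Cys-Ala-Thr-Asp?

0

Positive (K, R): Arg5, Lys14, Arg15, Arg18 → +4.
Negative (D, E): Glu1, Glu2, Asp7, Asp22 → −4.
The N-terminus (+1) and C-terminus (−1) cancel.
Net charge = (+4) + (−4) = 0.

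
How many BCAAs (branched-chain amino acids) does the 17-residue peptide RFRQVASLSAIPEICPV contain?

5

V, L, and I make up the branched-chain aliphatic group.
Matching residues: V5, L8, I11, I14, V17.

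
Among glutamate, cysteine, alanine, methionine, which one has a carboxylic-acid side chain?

The acidic residues are Asp (D) and Glu (E), whose side chains end in a carboxylate group.
Of the listed options, only glutamate belongs to this group.

glutamate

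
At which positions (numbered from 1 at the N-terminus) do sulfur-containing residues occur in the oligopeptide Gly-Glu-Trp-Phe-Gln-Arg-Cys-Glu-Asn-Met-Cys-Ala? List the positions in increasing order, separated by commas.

7, 10, 11

Only Cys (C) and Met (M) have a sulfur atom in the side chain.
Matching residues: Cys7, Met10, Cys11.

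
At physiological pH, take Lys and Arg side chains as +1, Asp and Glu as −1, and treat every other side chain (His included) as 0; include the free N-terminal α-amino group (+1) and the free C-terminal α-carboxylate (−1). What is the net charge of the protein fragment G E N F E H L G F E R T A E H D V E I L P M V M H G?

-5

Positive (K, R): R11 → +1.
Negative (D, E): E2, E5, E10, E14, D16, E18 → −6.
The N-terminus (+1) and C-terminus (−1) cancel.
Net charge = (+1) + (−6) = −5.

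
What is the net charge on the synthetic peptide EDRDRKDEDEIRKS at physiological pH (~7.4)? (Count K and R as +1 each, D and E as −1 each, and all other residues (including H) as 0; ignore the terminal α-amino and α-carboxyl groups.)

-2

Positive (K, R): R3, R5, K6, R12, K13 → +5.
Negative (D, E): E1, D2, D4, D7, E8, D9, E10 → −7.
Net charge = (+5) + (−7) = −2.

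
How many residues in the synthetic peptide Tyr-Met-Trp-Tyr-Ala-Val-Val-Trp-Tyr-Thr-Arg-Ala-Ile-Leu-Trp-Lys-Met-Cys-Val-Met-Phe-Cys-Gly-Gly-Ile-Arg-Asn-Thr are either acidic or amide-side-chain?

Acidic: D, E. Amide-side-chain: N, Q.
Acidic residues here: none (0).
Amide-side-chain residues here: Asn27 (1).
The two groups share no amino acid, so total = 0 + 1 = 1.

1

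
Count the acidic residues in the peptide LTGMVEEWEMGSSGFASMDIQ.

4

The acidic residues are Asp (D) and Glu (E), whose side chains end in a carboxylate group.
Matching residues: E6, E7, E9, D19.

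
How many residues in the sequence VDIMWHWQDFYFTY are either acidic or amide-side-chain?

3

Acidic: D, E. Amide-side-chain: N, Q.
Acidic residues here: D2, D9 (2).
Amide-side-chain residues here: Q8 (1).
The two groups share no amino acid, so total = 2 + 1 = 3.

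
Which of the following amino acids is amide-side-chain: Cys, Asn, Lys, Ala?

Asn

Only N (asparagine) and Q (glutamine) carry a side-chain carboxamide.
Of the listed options, only Asn belongs to this group.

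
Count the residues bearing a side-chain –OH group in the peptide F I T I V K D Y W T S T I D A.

5

Serine (S), threonine (T), and tyrosine (Y) each carry a hydroxyl group on the side chain.
Matching residues: T3, Y8, T10, S11, T12.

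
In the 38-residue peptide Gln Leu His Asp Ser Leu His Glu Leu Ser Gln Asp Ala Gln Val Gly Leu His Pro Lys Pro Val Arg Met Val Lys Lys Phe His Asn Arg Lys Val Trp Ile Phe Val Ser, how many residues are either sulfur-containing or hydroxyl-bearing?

Sulfur-containing: C, M. Hydroxyl-bearing: S, T, Y.
Sulfur-containing residues here: Met24 (1).
Hydroxyl-bearing residues here: Ser5, Ser10, Ser38 (3).
The two groups share no amino acid, so total = 1 + 3 = 4.

4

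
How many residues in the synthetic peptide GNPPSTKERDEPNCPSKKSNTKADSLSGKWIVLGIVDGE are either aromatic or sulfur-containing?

2

Aromatic: F, W, Y. Sulfur-containing: C, M.
Aromatic residues here: W30 (1).
Sulfur-containing residues here: C14 (1).
The two groups share no amino acid, so total = 1 + 1 = 2.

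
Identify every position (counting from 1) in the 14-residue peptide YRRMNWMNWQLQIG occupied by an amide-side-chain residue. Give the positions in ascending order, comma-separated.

Only N (asparagine) and Q (glutamine) carry a side-chain carboxamide.
Matching residues: N5, N8, Q10, Q12.

5, 8, 10, 12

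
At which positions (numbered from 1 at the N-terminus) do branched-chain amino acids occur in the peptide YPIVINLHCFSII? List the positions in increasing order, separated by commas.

The BCAAs are Val, Leu, and Ile — aliphatic side chains with a branch point.
Matching residues: I3, V4, I5, L7, I12, I13.

3, 4, 5, 7, 12, 13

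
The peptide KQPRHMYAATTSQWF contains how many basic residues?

3

Lysine (K), arginine (R), and histidine (H) have basic, nitrogen-containing side chains.
Matching residues: K1, R4, H5.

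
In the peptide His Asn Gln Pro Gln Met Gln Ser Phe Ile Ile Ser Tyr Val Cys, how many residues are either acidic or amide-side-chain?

4

Acidic: D, E. Amide-side-chain: N, Q.
Acidic residues here: none (0).
Amide-side-chain residues here: Asn2, Gln3, Gln5, Gln7 (4).
The two groups share no amino acid, so total = 0 + 4 = 4.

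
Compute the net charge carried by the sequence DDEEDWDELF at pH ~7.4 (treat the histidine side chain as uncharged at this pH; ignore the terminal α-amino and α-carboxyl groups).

-7

The side chains ionized at physiological pH are Lys/Arg (+1) and Asp/Glu (−1); with His treated as neutral, nothing else contributes.
Positive (K, R): none → +0.
Negative (D, E): D1, D2, E3, E4, D5, D7, E8 → −7.
Net charge = (+0) + (−7) = −7.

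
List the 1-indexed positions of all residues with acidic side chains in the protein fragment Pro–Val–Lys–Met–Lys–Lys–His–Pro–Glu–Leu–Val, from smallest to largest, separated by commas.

9

Only D (aspartate) and E (glutamate) carry a side-chain carboxylic acid.
Matching residues: Glu9.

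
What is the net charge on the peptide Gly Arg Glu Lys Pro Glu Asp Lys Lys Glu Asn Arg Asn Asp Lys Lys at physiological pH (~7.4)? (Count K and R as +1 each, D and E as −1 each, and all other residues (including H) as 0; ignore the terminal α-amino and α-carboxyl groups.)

Positive (K, R): Arg2, Lys4, Lys8, Lys9, Arg12, Lys15, Lys16 → +7.
Negative (D, E): Glu3, Glu6, Asp7, Glu10, Asp14 → −5.
Net charge = (+7) + (−5) = +2.

+2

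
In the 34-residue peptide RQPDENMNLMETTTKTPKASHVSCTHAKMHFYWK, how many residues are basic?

K, R, and H are the three residues with basic side chains (ε-amine, guanidinium, and imidazole respectively).
Matching residues: R1, K15, K18, H21, H26, K28, H30, K34.

8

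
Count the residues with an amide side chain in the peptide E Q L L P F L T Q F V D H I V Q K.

3

Asparagine (N) and glutamine (Q) have uncharged amide side chains.
Matching residues: Q2, Q9, Q16.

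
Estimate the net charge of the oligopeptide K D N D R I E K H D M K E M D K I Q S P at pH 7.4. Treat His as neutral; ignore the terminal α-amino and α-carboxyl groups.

-1

The side chains ionized at physiological pH are Lys/Arg (+1) and Asp/Glu (−1); with His treated as neutral, nothing else contributes.
Positive (K, R): K1, R5, K8, K12, K16 → +5.
Negative (D, E): D2, D4, E7, D10, E13, D15 → −6.
Net charge = (+5) + (−6) = −1.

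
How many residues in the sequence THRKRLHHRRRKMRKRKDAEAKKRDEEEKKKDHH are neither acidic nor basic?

5

Acidic: D, E. Basic: K, R, H. All other residues are neither.
Matching residues: T1, L6, M13, A19, A21.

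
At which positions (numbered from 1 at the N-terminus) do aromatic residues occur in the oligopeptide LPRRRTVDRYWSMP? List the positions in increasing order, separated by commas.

10, 11

The aromatic amino acids are Phe (F, benzyl), Trp (W, indole), and Tyr (Y, phenol).
Matching residues: Y10, W11.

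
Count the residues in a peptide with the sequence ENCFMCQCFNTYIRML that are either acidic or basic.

Acidic: D, E. Basic: H, K, R.
Acidic residues here: E1 (1).
Basic residues here: R14 (1).
The two groups share no amino acid, so total = 1 + 1 = 2.

2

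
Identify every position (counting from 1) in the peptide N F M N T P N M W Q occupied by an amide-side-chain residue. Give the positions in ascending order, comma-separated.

1, 4, 7, 10

Only N (asparagine) and Q (glutamine) carry a side-chain carboxamide.
Matching residues: N1, N4, N7, Q10.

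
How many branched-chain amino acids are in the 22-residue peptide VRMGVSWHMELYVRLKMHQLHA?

Valine (V), leucine (L), and isoleucine (I) are the branched-chain amino acids.
Matching residues: V1, V5, L11, V13, L15, L20.

6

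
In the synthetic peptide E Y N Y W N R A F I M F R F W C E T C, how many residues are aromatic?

Phenylalanine (F), tryptophan (W), and tyrosine (Y) have aromatic ring side chains.
Matching residues: Y2, Y4, W5, F9, F12, F14, W15.

7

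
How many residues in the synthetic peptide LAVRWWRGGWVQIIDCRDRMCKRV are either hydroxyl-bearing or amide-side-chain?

Hydroxyl-bearing: S, T, Y. Amide-side-chain: N, Q.
Hydroxyl-bearing residues here: none (0).
Amide-side-chain residues here: Q12 (1).
The two groups share no amino acid, so total = 0 + 1 = 1.

1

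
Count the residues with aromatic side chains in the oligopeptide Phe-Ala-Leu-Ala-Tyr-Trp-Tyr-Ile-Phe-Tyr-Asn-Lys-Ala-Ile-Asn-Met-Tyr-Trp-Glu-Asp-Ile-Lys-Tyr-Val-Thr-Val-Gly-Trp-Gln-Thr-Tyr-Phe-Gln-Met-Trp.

F, W, and Y each carry an aromatic ring on the side chain.
Matching residues: Phe1, Tyr5, Trp6, Tyr7, Phe9, Tyr10, Tyr17, Trp18, Tyr23, Trp28, Tyr31, Phe32, Trp35.

13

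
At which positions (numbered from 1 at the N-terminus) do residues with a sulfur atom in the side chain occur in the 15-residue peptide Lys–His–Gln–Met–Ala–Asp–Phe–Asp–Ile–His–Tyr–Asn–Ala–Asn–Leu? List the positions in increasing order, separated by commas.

Cysteine (C, thiol) and methionine (M, thioether) are the two sulfur-containing amino acids.
Matching residues: Met4.

4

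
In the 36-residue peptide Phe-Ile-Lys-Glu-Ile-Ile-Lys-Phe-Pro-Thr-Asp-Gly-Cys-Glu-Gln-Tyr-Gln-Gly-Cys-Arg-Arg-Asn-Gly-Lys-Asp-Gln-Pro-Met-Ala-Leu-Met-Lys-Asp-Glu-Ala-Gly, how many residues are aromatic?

3

Phenylalanine (F), tryptophan (W), and tyrosine (Y) have aromatic ring side chains.
Matching residues: Phe1, Phe8, Tyr16.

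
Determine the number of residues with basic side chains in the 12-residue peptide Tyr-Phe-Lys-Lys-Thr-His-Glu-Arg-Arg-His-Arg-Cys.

The basic amino acids are Lys (K), Arg (R), and His (H).
Matching residues: Lys3, Lys4, His6, Arg8, Arg9, His10, Arg11.

7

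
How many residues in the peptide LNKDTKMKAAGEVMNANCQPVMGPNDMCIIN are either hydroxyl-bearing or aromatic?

Hydroxyl-bearing: S, T, Y. Aromatic: F, W, Y.
Hydroxyl-bearing residues here: T5 (1).
Aromatic residues here: none (0).
(Y belongs to both groups, but none appear in this sequence.) Total = 1 + 0 = 1.

1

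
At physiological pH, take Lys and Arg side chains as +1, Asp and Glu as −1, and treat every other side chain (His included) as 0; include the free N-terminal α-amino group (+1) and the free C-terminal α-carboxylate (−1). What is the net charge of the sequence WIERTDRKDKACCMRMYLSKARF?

Positive (K, R): R4, R7, K8, K10, R15, K20, R22 → +7.
Negative (D, E): E3, D6, D9 → −3.
The N-terminus (+1) and C-terminus (−1) cancel.
Net charge = (+7) + (−3) = +4.

+4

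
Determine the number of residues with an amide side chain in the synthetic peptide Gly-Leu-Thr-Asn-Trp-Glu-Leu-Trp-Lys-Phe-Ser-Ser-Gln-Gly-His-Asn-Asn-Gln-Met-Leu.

5

Asparagine (N) and glutamine (Q) have uncharged amide side chains.
Matching residues: Asn4, Gln13, Asn16, Asn17, Gln18.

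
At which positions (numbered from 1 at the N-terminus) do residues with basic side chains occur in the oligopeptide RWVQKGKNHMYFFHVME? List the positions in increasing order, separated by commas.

1, 5, 7, 9, 14

Lysine (K), arginine (R), and histidine (H) have basic, nitrogen-containing side chains.
Matching residues: R1, K5, K7, H9, H14.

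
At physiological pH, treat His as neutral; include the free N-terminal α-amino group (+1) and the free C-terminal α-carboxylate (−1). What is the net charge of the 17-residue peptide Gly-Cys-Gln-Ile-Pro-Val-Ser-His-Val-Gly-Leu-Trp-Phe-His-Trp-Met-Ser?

0

Near pH 7.4, K and R contribute +1 each, D and E contribute −1 each, and every other side chain (His included, as stated) is uncharged.
Positive (K, R): none → +0.
Negative (D, E): none → −0.
The N-terminus (+1) and C-terminus (−1) cancel.
Net charge = (+0) + (−0) = 0.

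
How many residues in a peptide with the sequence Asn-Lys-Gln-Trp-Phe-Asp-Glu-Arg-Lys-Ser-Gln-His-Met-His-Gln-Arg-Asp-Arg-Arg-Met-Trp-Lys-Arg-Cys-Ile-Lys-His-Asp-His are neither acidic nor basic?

Acidic: D, E. Basic: K, R, H. All other residues are neither.
Matching residues: Asn1, Gln3, Trp4, Phe5, Ser10, Gln11, Met13, Gln15, Met20, Trp21, Cys24, Ile25.

12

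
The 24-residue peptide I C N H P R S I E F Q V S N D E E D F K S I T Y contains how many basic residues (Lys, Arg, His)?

Matching residues: H4, R6, K20.

3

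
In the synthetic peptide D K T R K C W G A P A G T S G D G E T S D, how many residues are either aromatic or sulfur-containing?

Aromatic: F, W, Y. Sulfur-containing: C, M.
Aromatic residues here: W7 (1).
Sulfur-containing residues here: C6 (1).
The two groups share no amino acid, so total = 1 + 1 = 2.

2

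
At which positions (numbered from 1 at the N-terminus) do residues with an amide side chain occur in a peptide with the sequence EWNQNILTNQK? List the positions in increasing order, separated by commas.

3, 4, 5, 9, 10

Only N (asparagine) and Q (glutamine) carry a side-chain carboxamide.
Matching residues: N3, Q4, N5, N9, Q10.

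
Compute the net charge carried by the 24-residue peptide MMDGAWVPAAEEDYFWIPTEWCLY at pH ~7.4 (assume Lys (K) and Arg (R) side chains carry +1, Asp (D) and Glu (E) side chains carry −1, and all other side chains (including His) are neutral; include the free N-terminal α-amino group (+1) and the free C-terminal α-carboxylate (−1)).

-5

Positive (K, R): none → +0.
Negative (D, E): D3, E11, E12, D13, E20 → −5.
The N-terminus (+1) and C-terminus (−1) cancel.
Net charge = (+0) + (−5) = −5.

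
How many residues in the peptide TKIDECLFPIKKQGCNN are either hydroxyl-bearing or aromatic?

2

Hydroxyl-bearing: S, T, Y. Aromatic: F, W, Y.
Hydroxyl-bearing residues here: T1 (1).
Aromatic residues here: F8 (1).
(Y belongs to both groups, but none appear in this sequence.) Total = 1 + 1 = 2.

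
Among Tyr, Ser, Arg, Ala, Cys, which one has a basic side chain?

Arg

Lysine (K), arginine (R), and histidine (H) have basic, nitrogen-containing side chains.
Of the listed options, only Arg belongs to this group.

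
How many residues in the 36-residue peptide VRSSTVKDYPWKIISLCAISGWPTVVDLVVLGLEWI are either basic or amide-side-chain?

3

Basic: H, K, R. Amide-side-chain: N, Q.
Basic residues here: R2, K7, K12 (3).
Amide-side-chain residues here: none (0).
The two groups share no amino acid, so total = 3 + 0 = 3.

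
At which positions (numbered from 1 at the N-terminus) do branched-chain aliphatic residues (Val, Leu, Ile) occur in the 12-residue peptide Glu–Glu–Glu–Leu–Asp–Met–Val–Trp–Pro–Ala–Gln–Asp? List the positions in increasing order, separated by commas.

4, 7

Matching residues: Leu4, Val7.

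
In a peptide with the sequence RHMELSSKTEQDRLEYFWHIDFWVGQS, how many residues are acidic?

Only D (aspartate) and E (glutamate) carry a side-chain carboxylic acid.
Matching residues: E4, E10, D12, E15, D21.

5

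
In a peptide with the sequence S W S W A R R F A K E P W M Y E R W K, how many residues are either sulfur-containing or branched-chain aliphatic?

Sulfur-containing: C, M. Branched-chain aliphatic: I, L, V.
Sulfur-containing residues here: M14 (1).
Branched-chain aliphatic residues here: none (0).
The two groups share no amino acid, so total = 1 + 0 = 1.

1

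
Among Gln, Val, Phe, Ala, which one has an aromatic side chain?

Phe

The aromatic amino acids are Phe (F, benzyl), Trp (W, indole), and Tyr (Y, phenol).
Of the listed options, only Phe belongs to this group.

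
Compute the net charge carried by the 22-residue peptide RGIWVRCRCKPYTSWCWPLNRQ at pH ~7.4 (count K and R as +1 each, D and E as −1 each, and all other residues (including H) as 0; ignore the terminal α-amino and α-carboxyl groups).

+5

Positive (K, R): R1, R6, R8, K10, R21 → +5.
Negative (D, E): none → −0.
Net charge = (+5) + (−0) = +5.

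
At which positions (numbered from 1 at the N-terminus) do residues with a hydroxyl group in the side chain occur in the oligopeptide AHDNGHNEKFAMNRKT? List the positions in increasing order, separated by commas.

Serine (S), threonine (T), and tyrosine (Y) each carry a hydroxyl group on the side chain.
Matching residues: T16.

16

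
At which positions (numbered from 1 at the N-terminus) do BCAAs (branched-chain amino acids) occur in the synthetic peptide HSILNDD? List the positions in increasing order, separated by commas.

3, 4

Valine (V), leucine (L), and isoleucine (I) are the branched-chain amino acids.
Matching residues: I3, L4.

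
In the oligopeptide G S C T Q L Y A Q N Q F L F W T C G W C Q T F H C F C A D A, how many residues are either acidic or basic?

Acidic: D, E. Basic: H, K, R.
Acidic residues here: D29 (1).
Basic residues here: H24 (1).
The two groups share no amino acid, so total = 1 + 1 = 2.

2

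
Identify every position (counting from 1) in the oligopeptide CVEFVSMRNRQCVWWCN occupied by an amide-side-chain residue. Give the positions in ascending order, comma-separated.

Only N (asparagine) and Q (glutamine) carry a side-chain carboxamide.
Matching residues: N9, Q11, N17.

9, 11, 17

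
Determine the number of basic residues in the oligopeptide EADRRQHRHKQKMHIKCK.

K, R, and H are the three residues with basic side chains (ε-amine, guanidinium, and imidazole respectively).
Matching residues: R4, R5, H7, R8, H9, K10, K12, H14, K16, K18.

10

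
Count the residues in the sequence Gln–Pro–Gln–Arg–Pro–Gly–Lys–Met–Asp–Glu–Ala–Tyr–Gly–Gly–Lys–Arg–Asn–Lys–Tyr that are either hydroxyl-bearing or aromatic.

Hydroxyl-bearing: S, T, Y. Aromatic: F, W, Y.
Hydroxyl-bearing residues here: Tyr12, Tyr19 (2).
Aromatic residues here: Tyr12, Tyr19 (2).
Y is in both groups, so the 2 Y residues must not be double-counted.
Total = 2 + 2 − 2 = 2.

2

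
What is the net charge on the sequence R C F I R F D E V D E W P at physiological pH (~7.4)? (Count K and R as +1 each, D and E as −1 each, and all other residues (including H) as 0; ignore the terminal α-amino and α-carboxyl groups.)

Positive (K, R): R1, R5 → +2.
Negative (D, E): D7, E8, D10, E11 → −4.
Net charge = (+2) + (−4) = −2.

-2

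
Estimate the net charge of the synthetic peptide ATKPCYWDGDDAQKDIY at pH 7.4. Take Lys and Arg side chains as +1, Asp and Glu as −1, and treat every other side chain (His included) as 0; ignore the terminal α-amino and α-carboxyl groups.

-2

Positive (K, R): K3, K14 → +2.
Negative (D, E): D8, D10, D11, D15 → −4.
Net charge = (+2) + (−4) = −2.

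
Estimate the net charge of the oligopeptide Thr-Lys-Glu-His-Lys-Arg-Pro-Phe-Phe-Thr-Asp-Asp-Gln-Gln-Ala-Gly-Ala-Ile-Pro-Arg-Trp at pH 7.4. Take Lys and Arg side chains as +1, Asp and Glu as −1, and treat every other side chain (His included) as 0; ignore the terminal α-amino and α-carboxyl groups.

+1

Positive (K, R): Lys2, Lys5, Arg6, Arg20 → +4.
Negative (D, E): Glu3, Asp11, Asp12 → −3.
Net charge = (+4) + (−3) = +1.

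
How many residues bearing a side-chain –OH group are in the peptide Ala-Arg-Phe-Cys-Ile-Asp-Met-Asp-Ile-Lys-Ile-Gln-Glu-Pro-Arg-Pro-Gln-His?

S, T, and Y are the three residues with a side-chain hydroxyl.
None of the 18 residues belong to this group.

0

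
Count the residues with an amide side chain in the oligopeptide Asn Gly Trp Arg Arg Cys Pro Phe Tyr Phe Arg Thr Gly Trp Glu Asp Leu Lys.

1

Asparagine (N) and glutamine (Q) have uncharged amide side chains.
Matching residues: Asn1.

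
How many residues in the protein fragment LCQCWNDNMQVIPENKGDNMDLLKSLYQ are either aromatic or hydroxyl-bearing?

3

Aromatic: F, W, Y. Hydroxyl-bearing: S, T, Y.
Aromatic residues here: W5, Y27 (2).
Hydroxyl-bearing residues here: S25, Y27 (2).
Y is in both groups, so the 1 Y residue must not be double-counted.
Total = 2 + 2 − 1 = 3.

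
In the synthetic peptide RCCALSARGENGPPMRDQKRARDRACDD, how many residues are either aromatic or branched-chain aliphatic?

1

Aromatic: F, W, Y. Branched-chain aliphatic: I, L, V.
Aromatic residues here: none (0).
Branched-chain aliphatic residues here: L5 (1).
The two groups share no amino acid, so total = 0 + 1 = 1.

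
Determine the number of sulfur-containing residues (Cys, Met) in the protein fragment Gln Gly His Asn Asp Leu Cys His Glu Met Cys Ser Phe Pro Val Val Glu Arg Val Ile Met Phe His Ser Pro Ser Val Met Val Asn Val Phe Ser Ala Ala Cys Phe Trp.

Matching residues: Cys7, Met10, Cys11, Met21, Met28, Cys36.

6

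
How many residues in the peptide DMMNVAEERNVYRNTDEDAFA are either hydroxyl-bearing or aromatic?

Hydroxyl-bearing: S, T, Y. Aromatic: F, W, Y.
Hydroxyl-bearing residues here: Y12, T15 (2).
Aromatic residues here: Y12, F20 (2).
Y is in both groups, so the 1 Y residue must not be double-counted.
Total = 2 + 2 − 1 = 3.

3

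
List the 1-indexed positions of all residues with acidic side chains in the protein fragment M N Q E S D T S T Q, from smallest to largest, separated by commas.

The acidic residues are Asp (D) and Glu (E), whose side chains end in a carboxylate group.
Matching residues: E4, D6.

4, 6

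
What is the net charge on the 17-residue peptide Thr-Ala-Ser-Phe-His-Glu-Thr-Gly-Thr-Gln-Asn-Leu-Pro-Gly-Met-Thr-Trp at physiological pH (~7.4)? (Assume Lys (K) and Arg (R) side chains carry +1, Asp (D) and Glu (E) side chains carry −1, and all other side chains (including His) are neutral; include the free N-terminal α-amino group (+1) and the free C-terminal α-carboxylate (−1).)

-1

Positive (K, R): none → +0.
Negative (D, E): Glu6 → −1.
The N-terminus (+1) and C-terminus (−1) cancel.
Net charge = (+0) + (−1) = −1.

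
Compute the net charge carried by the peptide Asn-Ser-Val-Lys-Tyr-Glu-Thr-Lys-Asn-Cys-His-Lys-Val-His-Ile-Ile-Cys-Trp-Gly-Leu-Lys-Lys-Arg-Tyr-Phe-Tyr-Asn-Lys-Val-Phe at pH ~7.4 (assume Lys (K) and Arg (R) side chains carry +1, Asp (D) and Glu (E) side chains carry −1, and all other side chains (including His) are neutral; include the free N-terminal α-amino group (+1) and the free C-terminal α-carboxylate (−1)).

Positive (K, R): Lys4, Lys8, Lys12, Lys21, Lys22, Arg23, Lys28 → +7.
Negative (D, E): Glu6 → −1.
The N-terminus (+1) and C-terminus (−1) cancel.
Net charge = (+7) + (−1) = +6.

+6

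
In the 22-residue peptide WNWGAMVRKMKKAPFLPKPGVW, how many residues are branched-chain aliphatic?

3

The BCAAs are Val, Leu, and Ile — aliphatic side chains with a branch point.
Matching residues: V7, L16, V21.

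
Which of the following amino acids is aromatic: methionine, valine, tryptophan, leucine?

F, W, and Y each carry an aromatic ring on the side chain.
Of the listed options, only tryptophan belongs to this group.

tryptophan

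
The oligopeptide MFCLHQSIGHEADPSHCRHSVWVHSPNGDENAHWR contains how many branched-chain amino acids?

4

Valine (V), leucine (L), and isoleucine (I) are the branched-chain amino acids.
Matching residues: L4, I8, V21, V23.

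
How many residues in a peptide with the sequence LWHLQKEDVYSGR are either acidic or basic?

5

Acidic: D, E. Basic: H, K, R.
Acidic residues here: E7, D8 (2).
Basic residues here: H3, K6, R13 (3).
The two groups share no amino acid, so total = 2 + 3 = 5.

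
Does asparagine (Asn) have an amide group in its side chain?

The amide-side-chain residues are Asn (N) and Gln (Q).
Asparagine is in this group.

Yes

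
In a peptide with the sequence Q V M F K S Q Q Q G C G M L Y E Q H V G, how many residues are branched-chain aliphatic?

Valine (V), leucine (L), and isoleucine (I) are the branched-chain amino acids.
Matching residues: V2, L14, V19.

3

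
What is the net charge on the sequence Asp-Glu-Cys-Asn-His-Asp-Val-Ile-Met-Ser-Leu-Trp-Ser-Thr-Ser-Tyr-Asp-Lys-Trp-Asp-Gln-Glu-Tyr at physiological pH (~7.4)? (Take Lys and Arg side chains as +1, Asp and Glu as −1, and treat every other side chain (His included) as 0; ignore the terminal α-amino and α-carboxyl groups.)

-5

Positive (K, R): Lys18 → +1.
Negative (D, E): Asp1, Glu2, Asp6, Asp17, Asp20, Glu22 → −6.
Net charge = (+1) + (−6) = −5.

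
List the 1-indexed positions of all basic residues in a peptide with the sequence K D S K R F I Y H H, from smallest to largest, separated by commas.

1, 4, 5, 9, 10

K, R, and H are the three residues with basic side chains (ε-amine, guanidinium, and imidazole respectively).
Matching residues: K1, K4, R5, H9, H10.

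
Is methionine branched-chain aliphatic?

No

V, L, and I make up the branched-chain aliphatic group.
Methionine is not in this group.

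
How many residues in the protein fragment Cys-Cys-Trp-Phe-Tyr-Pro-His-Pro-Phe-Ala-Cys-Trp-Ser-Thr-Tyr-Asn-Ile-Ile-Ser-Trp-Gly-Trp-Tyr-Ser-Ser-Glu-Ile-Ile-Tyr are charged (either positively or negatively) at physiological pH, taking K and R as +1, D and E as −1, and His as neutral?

1

Charged side chains at pH ~7.4: K, R (positive); D, E (negative).
Matching residues: Glu26.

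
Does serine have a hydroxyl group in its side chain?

The –OH-bearing residues are Ser, Thr (aliphatic alcohols), and Tyr (phenol).
Serine is in this group.

Yes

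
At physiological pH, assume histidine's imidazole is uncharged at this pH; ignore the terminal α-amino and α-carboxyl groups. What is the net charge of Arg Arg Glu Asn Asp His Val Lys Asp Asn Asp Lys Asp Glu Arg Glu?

At pH ~7.4 the Lys and Arg side chains are protonated (+1), the Asp and Glu side chains are deprotonated (−1), and with His taken as neutral all other side chains carry no charge.
Positive (K, R): Arg1, Arg2, Lys8, Lys12, Arg15 → +5.
Negative (D, E): Glu3, Asp5, Asp9, Asp11, Asp13, Glu14, Glu16 → −7.
Net charge = (+5) + (−7) = −2.

-2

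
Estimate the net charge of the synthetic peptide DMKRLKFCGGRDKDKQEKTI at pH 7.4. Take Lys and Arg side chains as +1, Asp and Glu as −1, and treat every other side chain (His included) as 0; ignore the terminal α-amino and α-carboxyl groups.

Positive (K, R): K3, R4, K6, R11, K13, K15, K18 → +7.
Negative (D, E): D1, D12, D14, E17 → −4.
Net charge = (+7) + (−4) = +3.

+3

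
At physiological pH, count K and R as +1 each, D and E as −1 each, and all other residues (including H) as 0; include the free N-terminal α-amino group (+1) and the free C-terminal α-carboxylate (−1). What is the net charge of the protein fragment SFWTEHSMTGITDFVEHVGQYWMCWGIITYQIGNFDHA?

Positive (K, R): none → +0.
Negative (D, E): E5, D13, E16, D36 → −4.
The N-terminus (+1) and C-terminus (−1) cancel.
Net charge = (+0) + (−4) = −4.

-4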